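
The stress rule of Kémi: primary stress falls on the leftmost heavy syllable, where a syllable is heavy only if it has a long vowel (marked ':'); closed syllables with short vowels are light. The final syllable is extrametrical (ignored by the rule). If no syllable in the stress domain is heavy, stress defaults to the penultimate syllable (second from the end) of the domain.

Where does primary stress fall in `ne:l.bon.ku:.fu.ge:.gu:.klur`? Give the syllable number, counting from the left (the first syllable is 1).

The final syllable (7, klur) is extrametrical; the stress domain is syllables 1–6.
Weights: 1 ne:l H, 2 bon L, 3 ku: H, 4 fu L, 5 ge: H, 6 gu: H.
Heavy syllables in the domain: 1, 3, 5, 6. The leftmost is syllable 1 (ne:l).
Primary stress: syllable 1 → ˈne:l.bon.ku:.fu.ge:.gu:.klur.

1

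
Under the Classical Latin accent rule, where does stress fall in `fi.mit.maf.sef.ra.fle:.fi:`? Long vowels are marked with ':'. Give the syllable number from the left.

Classical Latin: stress the penult if heavy (long vowel or closed), else the antepenult.
Weights: 5 ra L, 6 fle: H, 7 fi: H.
The penult (syllable 6, fle:) is heavy, so it takes stress.
Stress on syllable 6: fi.mit.maf.sef.ra.ˈfle:.fi:.

6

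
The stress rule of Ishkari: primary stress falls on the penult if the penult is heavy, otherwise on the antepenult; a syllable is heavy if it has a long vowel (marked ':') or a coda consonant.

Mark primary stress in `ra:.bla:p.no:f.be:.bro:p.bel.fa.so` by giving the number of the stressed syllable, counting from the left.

6

Weights: 6 bel H, 7 fa L, 8 so L.
The penult (syllable 7, fa) is light, so stress falls on the antepenult (syllable 6, bel).
Primary stress: syllable 6 → ra:.bla:p.no:f.be:.bro:p.ˈbel.fa.so.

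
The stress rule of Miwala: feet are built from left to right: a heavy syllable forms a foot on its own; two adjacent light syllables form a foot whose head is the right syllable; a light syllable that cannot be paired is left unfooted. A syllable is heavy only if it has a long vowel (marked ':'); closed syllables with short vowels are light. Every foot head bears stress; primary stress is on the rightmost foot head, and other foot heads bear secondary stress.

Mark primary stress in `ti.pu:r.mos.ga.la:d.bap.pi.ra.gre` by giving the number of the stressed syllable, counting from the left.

Weights: 1 ti L, 2 pu:r H, 3 mos L, 4 ga L, 5 la:d H, 6 bap L, 7 pi L, 8 ra L, 9 gre L.
Parse left to right (heavy = foot alone; LL = one foot; stranded L unfooted): ti (ˈpu:r) (mos.ˈga) (ˈla:d) (bap.ˈpi) (ra.ˈgre).
Foot heads: 2, 4, 5, 7, 9.
Primary stress on the rightmost head = syllable 9.
Primary stress: syllable 9 → ti.pu:r.mos.ga.la:d.bap.pi.ra.ˈgre.

9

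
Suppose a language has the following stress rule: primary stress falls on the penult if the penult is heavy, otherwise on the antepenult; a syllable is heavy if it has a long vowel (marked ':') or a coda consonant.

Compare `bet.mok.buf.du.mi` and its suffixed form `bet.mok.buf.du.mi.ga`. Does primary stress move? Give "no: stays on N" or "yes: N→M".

yes: 3→4

Base `bet.mok.buf.du.mi` (5 syllables):
  Weights: 3 buf H, 4 du L, 5 mi L.
  The penult (syllable 4, du) is light, so stress falls on the antepenult (syllable 3, buf).
  → primary stress on syllable 3.
Suffixed `bet.mok.buf.du.mi.ga` (6 syllables):
  Weights: 4 du L, 5 mi L, 6 ga L.
  The penult (syllable 5, mi) is light, so stress falls on the antepenult (syllable 4, du).
  → primary stress on syllable 4.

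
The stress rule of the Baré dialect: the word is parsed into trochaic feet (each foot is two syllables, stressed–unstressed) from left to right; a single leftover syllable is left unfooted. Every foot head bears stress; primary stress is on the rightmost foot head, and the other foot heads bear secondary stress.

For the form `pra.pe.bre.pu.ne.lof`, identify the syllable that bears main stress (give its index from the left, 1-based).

5

Parse left to right into trochaic (ˈσσ) feet: (ˈpra.pe) (ˈbre.pu) (ˈne.lof).
Foot heads (stressed positions): 1, 3, 5.
End Rule Rightmost: primary stress on the rightmost head = syllable 5.
Primary stress: syllable 5 → pra.pe.bre.pu.ˈne.lof.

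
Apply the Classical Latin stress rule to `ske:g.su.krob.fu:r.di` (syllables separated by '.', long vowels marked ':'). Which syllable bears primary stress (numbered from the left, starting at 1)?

4

Classical Latin: stress the penult if heavy (long vowel or closed), else the antepenult.
Weights: 3 krob H, 4 fu:r H, 5 di L.
The penult (syllable 4, fu:r) is heavy, so it takes stress.
Stress on syllable 4: ske:g.su.krob.ˈfu:r.di.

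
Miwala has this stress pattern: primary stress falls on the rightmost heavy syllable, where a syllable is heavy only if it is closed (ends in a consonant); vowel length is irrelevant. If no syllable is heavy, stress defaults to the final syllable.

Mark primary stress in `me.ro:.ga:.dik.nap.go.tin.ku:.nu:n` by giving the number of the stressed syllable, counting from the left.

Weights: 1 me L, 2 ro: L, 3 ga: L, 4 dik H, 5 nap H, 6 go L, 7 tin H, 8 ku: L, 9 nu:n H.
Heavy syllables in the domain: 4, 5, 7, 9. The rightmost is syllable 9 (nu:n).
Primary stress: syllable 9 → me.ro:.ga:.dik.nap.go.tin.ku:.ˈnu:n.

9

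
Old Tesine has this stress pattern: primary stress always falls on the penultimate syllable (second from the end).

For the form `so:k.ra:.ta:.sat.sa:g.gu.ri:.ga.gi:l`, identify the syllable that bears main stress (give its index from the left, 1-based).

The word has 9 syllables; the penultimate syllable (second from the end) is syllable 8 (ga).
Primary stress: syllable 8 → so:k.ra:.ta:.sat.sa:g.gu.ri:.ˈga.gi:l.

8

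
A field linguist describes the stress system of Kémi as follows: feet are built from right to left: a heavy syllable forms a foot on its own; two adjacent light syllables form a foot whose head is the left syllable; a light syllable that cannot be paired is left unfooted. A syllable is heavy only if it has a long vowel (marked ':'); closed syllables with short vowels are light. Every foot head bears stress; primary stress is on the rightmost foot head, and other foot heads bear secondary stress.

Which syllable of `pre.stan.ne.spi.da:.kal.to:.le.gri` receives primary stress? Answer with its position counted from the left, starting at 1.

Weights: 1 pre L, 2 stan L, 3 ne L, 4 spi L, 5 da: H, 6 kal L, 7 to: H, 8 le L, 9 gri L.
Parse right to left (heavy = foot alone; LL = one foot; stranded L unfooted): (ˈpre.stan) (ˈne.spi) (ˈda:) kal (ˈto:) (ˈle.gri).
Foot heads: 1, 3, 5, 7, 8.
Primary stress on the rightmost head = syllable 8.
Primary stress: syllable 8 → pre.stan.ne.spi.da:.kal.to:.ˈle.gri.

8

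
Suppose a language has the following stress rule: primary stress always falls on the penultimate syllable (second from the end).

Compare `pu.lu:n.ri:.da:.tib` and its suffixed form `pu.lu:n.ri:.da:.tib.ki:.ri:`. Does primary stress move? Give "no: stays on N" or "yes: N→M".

Base `pu.lu:n.ri:.da:.tib` (5 syllables):
  The word has 5 syllables; the penultimate syllable (second from the end) is syllable 4 (da:).
  → primary stress on syllable 4.
Suffixed `pu.lu:n.ri:.da:.tib.ki:.ri:` (7 syllables):
  The word has 7 syllables; the penultimate syllable (second from the end) is syllable 6 (ki:).
  → primary stress on syllable 6.

yes: 4→6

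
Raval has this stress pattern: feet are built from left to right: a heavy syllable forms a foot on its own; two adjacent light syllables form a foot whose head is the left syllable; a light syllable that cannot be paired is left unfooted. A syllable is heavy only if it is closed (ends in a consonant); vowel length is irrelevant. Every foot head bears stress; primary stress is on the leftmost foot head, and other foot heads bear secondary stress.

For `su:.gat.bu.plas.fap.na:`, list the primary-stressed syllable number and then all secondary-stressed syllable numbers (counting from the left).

primary 2, secondary 4, 5

Weights: 1 su: L, 2 gat H, 3 bu L, 4 plas H, 5 fap H, 6 na: L.
Parse left to right (heavy = foot alone; LL = one foot; stranded L unfooted): su: (ˈgat) bu (ˈplas) (ˈfap) na:.
Foot heads: 2, 4, 5.
Primary stress on the leftmost head = syllable 2.
Secondary stress on 4, 5: su:.ˈgat.bu.ˌplas.ˌfap.na:.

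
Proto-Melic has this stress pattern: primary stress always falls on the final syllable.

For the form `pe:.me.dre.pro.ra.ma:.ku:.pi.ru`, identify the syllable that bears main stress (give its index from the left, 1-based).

9

The word has 9 syllables; the final syllable is syllable 9 (ru).
Primary stress: syllable 9 → pe:.me.dre.pro.ra.ma:.ku:.pi.ˈru.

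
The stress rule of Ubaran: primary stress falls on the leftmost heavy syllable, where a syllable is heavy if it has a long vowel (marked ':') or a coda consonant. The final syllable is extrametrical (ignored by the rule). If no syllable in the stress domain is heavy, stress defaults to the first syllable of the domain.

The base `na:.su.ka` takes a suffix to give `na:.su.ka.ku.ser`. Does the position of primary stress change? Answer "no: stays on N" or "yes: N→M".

no: stays on 1

Base `na:.su.ka` (3 syllables):
  The final syllable (3, ka) is extrametrical; the stress domain is syllables 1–2.
  Weights: 1 na: H, 2 su L.
  Heavy syllables in the domain: 1. The leftmost is syllable 1 (na:).
  → primary stress on syllable 1.
Suffixed `na:.su.ka.ku.ser` (5 syllables):
  The final syllable (5, ser) is extrametrical; the stress domain is syllables 1–4.
  Weights: 1 na: H, 2 su L, 3 ka L, 4 ku L.
  Heavy syllables in the domain: 1. The leftmost is syllable 1 (na:).
  → primary stress on syllable 1.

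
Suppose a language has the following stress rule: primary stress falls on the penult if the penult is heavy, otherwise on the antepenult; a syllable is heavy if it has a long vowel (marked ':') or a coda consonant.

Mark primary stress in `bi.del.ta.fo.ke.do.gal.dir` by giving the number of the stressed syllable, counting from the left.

7

Weights: 6 do L, 7 gal H, 8 dir H.
The penult (syllable 7, gal) is heavy, so it takes stress.
Primary stress: syllable 7 → bi.del.ta.fo.ke.do.ˈgal.dir.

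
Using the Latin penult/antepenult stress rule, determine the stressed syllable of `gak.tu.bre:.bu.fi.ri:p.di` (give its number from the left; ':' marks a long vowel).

Classical Latin: stress the penult if heavy (long vowel or closed), else the antepenult.
Weights: 5 fi L, 6 ri:p H, 7 di L.
The penult (syllable 6, ri:p) is heavy, so it takes stress.
Stress on syllable 6: gak.tu.bre:.bu.fi.ˈri:p.di.

6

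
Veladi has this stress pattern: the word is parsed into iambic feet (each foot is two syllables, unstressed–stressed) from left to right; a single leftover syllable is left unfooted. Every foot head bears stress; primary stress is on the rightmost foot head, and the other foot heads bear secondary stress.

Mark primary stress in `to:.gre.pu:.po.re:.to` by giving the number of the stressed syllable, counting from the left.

Parse left to right into iambic (σˈσ) feet: (to:.ˈgre) (pu:.ˈpo) (re:.ˈto).
Foot heads (stressed positions): 2, 4, 6.
End Rule Rightmost: primary stress on the rightmost head = syllable 6.
Primary stress: syllable 6 → to:.gre.pu:.po.re:.ˈto.

6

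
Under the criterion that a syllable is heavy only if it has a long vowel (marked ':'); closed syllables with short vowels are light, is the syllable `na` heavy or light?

`na`: short vowel, open (no coda). Short vowel → light.

light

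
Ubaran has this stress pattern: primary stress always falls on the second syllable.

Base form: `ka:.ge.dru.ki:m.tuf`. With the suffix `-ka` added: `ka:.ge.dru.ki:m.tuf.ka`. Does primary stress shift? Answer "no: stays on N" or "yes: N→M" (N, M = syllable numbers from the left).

no: stays on 2

Base `ka:.ge.dru.ki:m.tuf` (5 syllables):
  The word has 5 syllables; the second syllable is syllable 2 (ge).
  → primary stress on syllable 2.
Suffixed `ka:.ge.dru.ki:m.tuf.ka` (6 syllables):
  The word has 6 syllables; the second syllable is syllable 2 (ge).
  → primary stress on syllable 2.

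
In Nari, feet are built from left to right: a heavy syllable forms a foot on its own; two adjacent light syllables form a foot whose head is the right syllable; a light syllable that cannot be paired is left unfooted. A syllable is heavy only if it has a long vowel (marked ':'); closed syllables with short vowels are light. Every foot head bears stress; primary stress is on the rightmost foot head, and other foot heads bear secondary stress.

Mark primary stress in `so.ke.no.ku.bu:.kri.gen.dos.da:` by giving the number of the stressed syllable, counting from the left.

Weights: 1 so L, 2 ke L, 3 no L, 4 ku L, 5 bu: H, 6 kri L, 7 gen L, 8 dos L, 9 da: H.
Parse left to right (heavy = foot alone; LL = one foot; stranded L unfooted): (so.ˈke) (no.ˈku) (ˈbu:) (kri.ˈgen) dos (ˈda:).
Foot heads: 2, 4, 5, 7, 9.
Primary stress on the rightmost head = syllable 9.
Primary stress: syllable 9 → so.ke.no.ku.bu:.kri.gen.dos.ˈda:.

9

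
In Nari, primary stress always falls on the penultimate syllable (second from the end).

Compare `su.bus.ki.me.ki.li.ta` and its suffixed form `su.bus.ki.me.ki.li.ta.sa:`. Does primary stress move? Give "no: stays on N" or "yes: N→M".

yes: 6→7

Base `su.bus.ki.me.ki.li.ta` (7 syllables):
  The word has 7 syllables; the penultimate syllable (second from the end) is syllable 6 (li).
  → primary stress on syllable 6.
Suffixed `su.bus.ki.me.ki.li.ta.sa:` (8 syllables):
  The word has 8 syllables; the penultimate syllable (second from the end) is syllable 7 (ta).
  → primary stress on syllable 7.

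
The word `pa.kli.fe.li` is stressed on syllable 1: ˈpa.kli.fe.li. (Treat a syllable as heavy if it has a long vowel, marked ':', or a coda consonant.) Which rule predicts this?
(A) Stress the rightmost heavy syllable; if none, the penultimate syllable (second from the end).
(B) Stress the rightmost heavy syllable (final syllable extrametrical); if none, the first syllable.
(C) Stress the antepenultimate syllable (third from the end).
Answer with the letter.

B

Rule A → syllable 3 (observed: 1).
Rule B → syllable 1 ✓.
Rule C → syllable 2 (observed: 1).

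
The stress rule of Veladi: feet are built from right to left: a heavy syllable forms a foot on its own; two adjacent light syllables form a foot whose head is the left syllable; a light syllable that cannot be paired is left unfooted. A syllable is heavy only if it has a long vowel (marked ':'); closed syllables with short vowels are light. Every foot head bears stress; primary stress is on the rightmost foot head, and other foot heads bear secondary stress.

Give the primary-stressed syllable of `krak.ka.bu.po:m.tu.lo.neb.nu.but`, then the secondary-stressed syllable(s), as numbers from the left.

Weights: 1 krak L, 2 ka L, 3 bu L, 4 po:m H, 5 tu L, 6 lo L, 7 neb L, 8 nu L, 9 but L.
Parse right to left (heavy = foot alone; LL = one foot; stranded L unfooted): krak (ˈka.bu) (ˈpo:m) tu (ˈlo.neb) (ˈnu.but).
Foot heads: 2, 4, 6, 8.
Primary stress on the rightmost head = syllable 8.
Secondary stress on 2, 4, 6: krak.ˌka.bu.ˌpo:m.tu.ˌlo.neb.ˈnu.but.

primary 8, secondary 2, 4, 6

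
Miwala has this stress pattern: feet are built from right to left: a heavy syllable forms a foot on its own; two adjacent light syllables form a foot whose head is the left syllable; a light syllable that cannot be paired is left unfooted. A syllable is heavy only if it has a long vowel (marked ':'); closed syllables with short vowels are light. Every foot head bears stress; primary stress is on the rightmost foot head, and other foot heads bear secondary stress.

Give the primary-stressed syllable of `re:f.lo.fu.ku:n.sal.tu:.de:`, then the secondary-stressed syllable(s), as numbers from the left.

Weights: 1 re:f H, 2 lo L, 3 fu L, 4 ku:n H, 5 sal L, 6 tu: H, 7 de: H.
Parse right to left (heavy = foot alone; LL = one foot; stranded L unfooted): (ˈre:f) (ˈlo.fu) (ˈku:n) sal (ˈtu:) (ˈde:).
Foot heads: 1, 2, 4, 6, 7.
Primary stress on the rightmost head = syllable 7.
Secondary stress on 1, 2, 4, 6: ˌre:f.ˌlo.fu.ˌku:n.sal.ˌtu:.ˈde:.

primary 7, secondary 1, 2, 4, 6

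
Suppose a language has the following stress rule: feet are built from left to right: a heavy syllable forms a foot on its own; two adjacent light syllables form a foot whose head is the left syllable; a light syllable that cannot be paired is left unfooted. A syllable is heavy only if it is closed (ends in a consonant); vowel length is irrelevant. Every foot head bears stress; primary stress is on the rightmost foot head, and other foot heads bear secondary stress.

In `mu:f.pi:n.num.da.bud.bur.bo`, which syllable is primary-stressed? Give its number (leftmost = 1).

Weights: 1 mu:f H, 2 pi:n H, 3 num H, 4 da L, 5 bud H, 6 bur H, 7 bo L.
Parse left to right (heavy = foot alone; LL = one foot; stranded L unfooted): (ˈmu:f) (ˈpi:n) (ˈnum) da (ˈbud) (ˈbur) bo.
Foot heads: 1, 2, 3, 5, 6.
Primary stress on the rightmost head = syllable 6.
Primary stress: syllable 6 → mu:f.pi:n.num.da.bud.ˈbur.bo.

6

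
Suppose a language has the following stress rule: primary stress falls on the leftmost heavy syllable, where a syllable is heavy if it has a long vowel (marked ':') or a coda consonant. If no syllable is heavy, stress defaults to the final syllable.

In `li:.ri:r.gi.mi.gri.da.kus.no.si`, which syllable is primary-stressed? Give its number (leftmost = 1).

Weights: 1 li: H, 2 ri:r H, 3 gi L, 4 mi L, 5 gri L, 6 da L, 7 kus H, 8 no L, 9 si L.
Heavy syllables in the domain: 1, 2, 7. The leftmost is syllable 1 (li:).
Primary stress: syllable 1 → ˈli:.ri:r.gi.mi.gri.da.kus.no.si.

1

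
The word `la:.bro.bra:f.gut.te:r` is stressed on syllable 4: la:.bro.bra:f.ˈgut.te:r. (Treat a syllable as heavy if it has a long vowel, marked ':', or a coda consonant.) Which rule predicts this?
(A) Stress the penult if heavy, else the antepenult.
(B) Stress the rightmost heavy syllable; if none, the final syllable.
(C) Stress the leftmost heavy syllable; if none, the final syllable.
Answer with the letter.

A

Rule A → syllable 4 ✓.
Rule B → syllable 5 (observed: 4).
Rule C → syllable 1 (observed: 4).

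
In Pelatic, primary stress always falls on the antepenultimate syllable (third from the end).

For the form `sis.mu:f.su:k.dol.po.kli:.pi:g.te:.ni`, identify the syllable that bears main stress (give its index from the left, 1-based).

The word has 9 syllables; the antepenultimate syllable (third from the end) is syllable 7 (pi:g).
Primary stress: syllable 7 → sis.mu:f.su:k.dol.po.kli:.ˈpi:g.te:.ni.

7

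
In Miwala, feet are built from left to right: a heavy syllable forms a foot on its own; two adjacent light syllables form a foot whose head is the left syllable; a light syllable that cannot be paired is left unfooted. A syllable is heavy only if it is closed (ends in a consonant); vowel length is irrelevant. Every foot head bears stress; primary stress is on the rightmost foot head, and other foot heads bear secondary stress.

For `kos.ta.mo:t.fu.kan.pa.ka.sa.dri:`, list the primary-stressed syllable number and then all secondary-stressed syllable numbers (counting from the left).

Weights: 1 kos H, 2 ta L, 3 mo:t H, 4 fu L, 5 kan H, 6 pa L, 7 ka L, 8 sa L, 9 dri: L.
Parse left to right (heavy = foot alone; LL = one foot; stranded L unfooted): (ˈkos) ta (ˈmo:t) fu (ˈkan) (ˈpa.ka) (ˈsa.dri:).
Foot heads: 1, 3, 5, 6, 8.
Primary stress on the rightmost head = syllable 8.
Secondary stress on 1, 3, 5, 6: ˌkos.ta.ˌmo:t.fu.ˌkan.ˌpa.ka.ˈsa.dri:.

primary 8, secondary 1, 3, 5, 6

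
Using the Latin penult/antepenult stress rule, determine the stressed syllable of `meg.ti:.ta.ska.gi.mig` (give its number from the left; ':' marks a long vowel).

Classical Latin: stress the penult if heavy (long vowel or closed), else the antepenult.
Weights: 4 ska L, 5 gi L, 6 mig H.
The penult (syllable 5, gi) is light, so stress falls on the antepenult (syllable 4, ska).
Stress on syllable 4: meg.ti:.ta.ˈska.gi.mig.

4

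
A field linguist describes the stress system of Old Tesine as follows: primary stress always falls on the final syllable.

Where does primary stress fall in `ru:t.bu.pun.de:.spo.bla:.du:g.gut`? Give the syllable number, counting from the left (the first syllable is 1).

8

The word has 8 syllables; the final syllable is syllable 8 (gut).
Primary stress: syllable 8 → ru:t.bu.pun.de:.spo.bla:.du:g.ˈgut.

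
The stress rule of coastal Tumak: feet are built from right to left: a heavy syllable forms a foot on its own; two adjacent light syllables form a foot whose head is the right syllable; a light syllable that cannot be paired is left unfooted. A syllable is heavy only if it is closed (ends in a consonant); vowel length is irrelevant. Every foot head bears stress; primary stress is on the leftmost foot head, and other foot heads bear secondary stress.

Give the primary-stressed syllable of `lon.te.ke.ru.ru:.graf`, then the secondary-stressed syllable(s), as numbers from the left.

primary 1, secondary 3, 5, 6

Weights: 1 lon H, 2 te L, 3 ke L, 4 ru L, 5 ru: L, 6 graf H.
Parse right to left (heavy = foot alone; LL = one foot; stranded L unfooted): (ˈlon) (te.ˈke) (ru.ˈru:) (ˈgraf).
Foot heads: 1, 3, 5, 6.
Primary stress on the leftmost head = syllable 1.
Secondary stress on 3, 5, 6: ˈlon.te.ˌke.ru.ˌru:.ˌgraf.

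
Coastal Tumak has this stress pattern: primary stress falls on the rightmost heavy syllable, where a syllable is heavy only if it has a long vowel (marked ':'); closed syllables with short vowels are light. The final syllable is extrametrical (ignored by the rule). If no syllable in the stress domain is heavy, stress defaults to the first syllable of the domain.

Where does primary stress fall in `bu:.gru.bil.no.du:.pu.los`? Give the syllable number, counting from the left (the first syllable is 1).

5

The final syllable (7, los) is extrametrical; the stress domain is syllables 1–6.
Weights: 1 bu: H, 2 gru L, 3 bil L, 4 no L, 5 du: H, 6 pu L.
Heavy syllables in the domain: 1, 5. The rightmost is syllable 5 (du:).
Primary stress: syllable 5 → bu:.gru.bil.no.ˈdu:.pu.los.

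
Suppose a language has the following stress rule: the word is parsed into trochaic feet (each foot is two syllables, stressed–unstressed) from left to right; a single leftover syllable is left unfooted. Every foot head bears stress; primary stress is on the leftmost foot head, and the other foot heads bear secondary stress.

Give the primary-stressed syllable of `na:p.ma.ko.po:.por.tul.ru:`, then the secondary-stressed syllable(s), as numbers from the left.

primary 1, secondary 3, 5

Parse left to right into trochaic (ˈσσ) feet: (ˈna:p.ma) (ˈko.po:) (ˈpor.tul) ru:. Syllable 7 is left unfooted.
Foot heads (stressed positions): 1, 3, 5.
End Rule Leftmost: primary stress on the leftmost head = syllable 1.
Secondary stress on 3, 5: ˈna:p.ma.ˌko.po:.ˌpor.tul.ru:.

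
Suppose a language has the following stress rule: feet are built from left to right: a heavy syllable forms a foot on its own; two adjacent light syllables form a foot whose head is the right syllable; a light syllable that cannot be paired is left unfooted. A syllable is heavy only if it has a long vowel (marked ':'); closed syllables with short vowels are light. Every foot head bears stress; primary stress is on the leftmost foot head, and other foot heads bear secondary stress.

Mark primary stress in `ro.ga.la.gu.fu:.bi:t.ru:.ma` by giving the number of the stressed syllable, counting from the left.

Weights: 1 ro L, 2 ga L, 3 la L, 4 gu L, 5 fu: H, 6 bi:t H, 7 ru: H, 8 ma L.
Parse left to right (heavy = foot alone; LL = one foot; stranded L unfooted): (ro.ˈga) (la.ˈgu) (ˈfu:) (ˈbi:t) (ˈru:) ma.
Foot heads: 2, 4, 5, 6, 7.
Primary stress on the leftmost head = syllable 2.
Primary stress: syllable 2 → ro.ˈga.la.gu.fu:.bi:t.ru:.ma.

2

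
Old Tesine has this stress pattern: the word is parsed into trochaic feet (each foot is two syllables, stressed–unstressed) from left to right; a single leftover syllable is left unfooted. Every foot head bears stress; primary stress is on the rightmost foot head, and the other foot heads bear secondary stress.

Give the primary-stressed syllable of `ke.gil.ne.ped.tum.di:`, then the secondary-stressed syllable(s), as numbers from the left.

Parse left to right into trochaic (ˈσσ) feet: (ˈke.gil) (ˈne.ped) (ˈtum.di:).
Foot heads (stressed positions): 1, 3, 5.
End Rule Rightmost: primary stress on the rightmost head = syllable 5.
Secondary stress on 1, 3: ˌke.gil.ˌne.ped.ˈtum.di:.

primary 5, secondary 1, 3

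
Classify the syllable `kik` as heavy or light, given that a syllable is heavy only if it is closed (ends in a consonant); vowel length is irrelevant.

heavy

`kik`: short vowel, closed (coda /k/). Closed (coda /k/) → heavy.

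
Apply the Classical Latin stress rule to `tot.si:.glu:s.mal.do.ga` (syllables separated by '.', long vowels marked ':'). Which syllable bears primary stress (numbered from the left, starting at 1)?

Classical Latin: stress the penult if heavy (long vowel or closed), else the antepenult.
Weights: 4 mal H, 5 do L, 6 ga L.
The penult (syllable 5, do) is light, so stress falls on the antepenult (syllable 4, mal).
Stress on syllable 4: tot.si:.glu:s.ˈmal.do.ga.

4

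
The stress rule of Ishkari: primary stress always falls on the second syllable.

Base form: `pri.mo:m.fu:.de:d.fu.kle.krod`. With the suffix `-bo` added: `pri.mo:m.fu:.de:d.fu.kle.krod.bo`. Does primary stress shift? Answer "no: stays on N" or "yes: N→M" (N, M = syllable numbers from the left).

no: stays on 2

Base `pri.mo:m.fu:.de:d.fu.kle.krod` (7 syllables):
  The word has 7 syllables; the second syllable is syllable 2 (mo:m).
  → primary stress on syllable 2.
Suffixed `pri.mo:m.fu:.de:d.fu.kle.krod.bo` (8 syllables):
  The word has 8 syllables; the second syllable is syllable 2 (mo:m).
  → primary stress on syllable 2.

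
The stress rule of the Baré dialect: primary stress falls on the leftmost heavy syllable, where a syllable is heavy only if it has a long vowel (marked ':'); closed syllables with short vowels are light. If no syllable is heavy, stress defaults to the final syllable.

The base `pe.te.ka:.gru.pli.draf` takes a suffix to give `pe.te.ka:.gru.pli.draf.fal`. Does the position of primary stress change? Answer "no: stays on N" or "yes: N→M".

Base `pe.te.ka:.gru.pli.draf` (6 syllables):
  Weights: 1 pe L, 2 te L, 3 ka: H, 4 gru L, 5 pli L, 6 draf L.
  Heavy syllables in the domain: 3. The leftmost is syllable 3 (ka:).
  → primary stress on syllable 3.
Suffixed `pe.te.ka:.gru.pli.draf.fal` (7 syllables):
  Weights: 1 pe L, 2 te L, 3 ka: H, 4 gru L, 5 pli L, 6 draf L, 7 fal L.
  Heavy syllables in the domain: 3. The leftmost is syllable 3 (ka:).
  → primary stress on syllable 3.

no: stays on 3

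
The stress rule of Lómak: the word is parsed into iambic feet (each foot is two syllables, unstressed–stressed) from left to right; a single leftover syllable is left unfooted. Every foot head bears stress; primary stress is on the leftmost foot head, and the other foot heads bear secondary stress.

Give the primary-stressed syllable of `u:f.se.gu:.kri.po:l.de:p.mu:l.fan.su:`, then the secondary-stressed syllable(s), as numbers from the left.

Parse left to right into iambic (σˈσ) feet: (u:f.ˈse) (gu:.ˈkri) (po:l.ˈde:p) (mu:l.ˈfan) su:. Syllable 9 is left unfooted.
Foot heads (stressed positions): 2, 4, 6, 8.
End Rule Leftmost: primary stress on the leftmost head = syllable 2.
Secondary stress on 4, 6, 8: u:f.ˈse.gu:.ˌkri.po:l.ˌde:p.mu:l.ˌfan.su:.

primary 2, secondary 4, 6, 8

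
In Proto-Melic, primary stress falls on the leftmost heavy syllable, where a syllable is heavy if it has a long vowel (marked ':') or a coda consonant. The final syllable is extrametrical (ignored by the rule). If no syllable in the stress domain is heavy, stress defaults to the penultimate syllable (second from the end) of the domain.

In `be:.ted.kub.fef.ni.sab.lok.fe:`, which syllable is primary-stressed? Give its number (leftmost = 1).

1

The final syllable (8, fe:) is extrametrical; the stress domain is syllables 1–7.
Weights: 1 be: H, 2 ted H, 3 kub H, 4 fef H, 5 ni L, 6 sab H, 7 lok H.
Heavy syllables in the domain: 1, 2, 3, 4, 6, 7. The leftmost is syllable 1 (be:).
Primary stress: syllable 1 → ˈbe:.ted.kub.fef.ni.sab.lok.fe:.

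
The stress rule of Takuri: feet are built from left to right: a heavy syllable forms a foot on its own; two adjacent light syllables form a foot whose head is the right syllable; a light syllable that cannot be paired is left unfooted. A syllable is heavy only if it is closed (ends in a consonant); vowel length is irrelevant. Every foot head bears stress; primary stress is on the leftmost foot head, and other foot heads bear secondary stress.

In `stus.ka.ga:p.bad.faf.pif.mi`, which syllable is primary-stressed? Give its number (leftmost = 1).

1

Weights: 1 stus H, 2 ka L, 3 ga:p H, 4 bad H, 5 faf H, 6 pif H, 7 mi L.
Parse left to right (heavy = foot alone; LL = one foot; stranded L unfooted): (ˈstus) ka (ˈga:p) (ˈbad) (ˈfaf) (ˈpif) mi.
Foot heads: 1, 3, 4, 5, 6.
Primary stress on the leftmost head = syllable 1.
Primary stress: syllable 1 → ˈstus.ka.ga:p.bad.faf.pif.mi.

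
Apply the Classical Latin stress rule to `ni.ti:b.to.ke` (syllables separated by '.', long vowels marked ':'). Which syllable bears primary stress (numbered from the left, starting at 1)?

Classical Latin: stress the penult if heavy (long vowel or closed), else the antepenult.
Weights: 2 ti:b H, 3 to L, 4 ke L.
The penult (syllable 3, to) is light, so stress falls on the antepenult (syllable 2, ti:b).
Stress on syllable 2: ni.ˈti:b.to.ke.

2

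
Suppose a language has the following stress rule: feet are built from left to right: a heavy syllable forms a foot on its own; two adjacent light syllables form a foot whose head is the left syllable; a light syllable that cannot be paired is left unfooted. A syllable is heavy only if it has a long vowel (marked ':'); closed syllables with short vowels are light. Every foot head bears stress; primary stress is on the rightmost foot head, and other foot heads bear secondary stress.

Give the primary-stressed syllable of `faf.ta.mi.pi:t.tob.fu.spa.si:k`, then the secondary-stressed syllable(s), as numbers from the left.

Weights: 1 faf L, 2 ta L, 3 mi L, 4 pi:t H, 5 tob L, 6 fu L, 7 spa L, 8 si:k H.
Parse left to right (heavy = foot alone; LL = one foot; stranded L unfooted): (ˈfaf.ta) mi (ˈpi:t) (ˈtob.fu) spa (ˈsi:k).
Foot heads: 1, 4, 5, 8.
Primary stress on the rightmost head = syllable 8.
Secondary stress on 1, 4, 5: ˌfaf.ta.mi.ˌpi:t.ˌtob.fu.spa.ˈsi:k.

primary 8, secondary 1, 4, 5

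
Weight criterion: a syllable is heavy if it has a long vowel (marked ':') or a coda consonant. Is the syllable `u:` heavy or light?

`u:`: long vowel, open (no coda). Long vowel → heavy.

heavy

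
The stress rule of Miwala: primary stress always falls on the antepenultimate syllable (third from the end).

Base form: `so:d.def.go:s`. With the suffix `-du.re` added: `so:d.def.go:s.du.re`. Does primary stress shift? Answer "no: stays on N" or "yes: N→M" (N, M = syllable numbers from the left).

Base `so:d.def.go:s` (3 syllables):
  The word has 3 syllables; the antepenultimate syllable (third from the end) is syllable 1 (so:d).
  → primary stress on syllable 1.
Suffixed `so:d.def.go:s.du.re` (5 syllables):
  The word has 5 syllables; the antepenultimate syllable (third from the end) is syllable 3 (go:s).
  → primary stress on syllable 3.

yes: 1→3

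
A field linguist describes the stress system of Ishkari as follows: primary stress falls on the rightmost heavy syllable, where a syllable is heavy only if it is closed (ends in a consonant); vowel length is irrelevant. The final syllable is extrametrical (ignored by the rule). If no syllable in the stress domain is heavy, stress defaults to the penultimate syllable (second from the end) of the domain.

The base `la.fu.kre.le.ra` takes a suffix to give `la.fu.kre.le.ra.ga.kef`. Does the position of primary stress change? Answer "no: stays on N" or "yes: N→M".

Base `la.fu.kre.le.ra` (5 syllables):
  The final syllable (5, ra) is extrametrical; the stress domain is syllables 1–4.
  Weights: 1 la L, 2 fu L, 3 kre L, 4 le L.
  No heavy syllable in the domain; default to the penultimate syllable (second from the end) of the domain = syllable 3.
  → primary stress on syllable 3.
Suffixed `la.fu.kre.le.ra.ga.kef` (7 syllables):
  The final syllable (7, kef) is extrametrical; the stress domain is syllables 1–6.
  Weights: 1 la L, 2 fu L, 3 kre L, 4 le L, 5 ra L, 6 ga L.
  No heavy syllable in the domain; default to the penultimate syllable (second from the end) of the domain = syllable 5.
  → primary stress on syllable 5.

yes: 3→5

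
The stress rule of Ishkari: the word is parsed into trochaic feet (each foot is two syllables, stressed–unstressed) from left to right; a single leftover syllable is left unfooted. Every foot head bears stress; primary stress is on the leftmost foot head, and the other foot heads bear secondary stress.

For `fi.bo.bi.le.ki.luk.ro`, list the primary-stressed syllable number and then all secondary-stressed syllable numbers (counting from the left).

primary 1, secondary 3, 5

Parse left to right into trochaic (ˈσσ) feet: (ˈfi.bo) (ˈbi.le) (ˈki.luk) ro. Syllable 7 is left unfooted.
Foot heads (stressed positions): 1, 3, 5.
End Rule Leftmost: primary stress on the leftmost head = syllable 1.
Secondary stress on 3, 5: ˈfi.bo.ˌbi.le.ˌki.luk.ro.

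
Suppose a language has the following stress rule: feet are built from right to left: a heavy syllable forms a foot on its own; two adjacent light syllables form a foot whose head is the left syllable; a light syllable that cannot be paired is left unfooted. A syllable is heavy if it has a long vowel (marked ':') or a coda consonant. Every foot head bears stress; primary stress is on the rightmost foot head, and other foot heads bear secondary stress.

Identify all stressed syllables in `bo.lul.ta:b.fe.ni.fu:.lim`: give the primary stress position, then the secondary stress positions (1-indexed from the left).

Weights: 1 bo L, 2 lul H, 3 ta:b H, 4 fe L, 5 ni L, 6 fu: H, 7 lim H.
Parse right to left (heavy = foot alone; LL = one foot; stranded L unfooted): bo (ˈlul) (ˈta:b) (ˈfe.ni) (ˈfu:) (ˈlim).
Foot heads: 2, 3, 4, 6, 7.
Primary stress on the rightmost head = syllable 7.
Secondary stress on 2, 3, 4, 6: bo.ˌlul.ˌta:b.ˌfe.ni.ˌfu:.ˈlim.

primary 7, secondary 2, 3, 4, 6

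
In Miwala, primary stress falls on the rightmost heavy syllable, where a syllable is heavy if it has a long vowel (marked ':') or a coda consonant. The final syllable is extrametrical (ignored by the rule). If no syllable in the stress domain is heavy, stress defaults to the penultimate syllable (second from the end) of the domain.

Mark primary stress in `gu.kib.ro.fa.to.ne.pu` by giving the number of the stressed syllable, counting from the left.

The final syllable (7, pu) is extrametrical; the stress domain is syllables 1–6.
Weights: 1 gu L, 2 kib H, 3 ro L, 4 fa L, 5 to L, 6 ne L.
Heavy syllables in the domain: 2. The rightmost is syllable 2 (kib).
Primary stress: syllable 2 → gu.ˈkib.ro.fa.to.ne.pu.

2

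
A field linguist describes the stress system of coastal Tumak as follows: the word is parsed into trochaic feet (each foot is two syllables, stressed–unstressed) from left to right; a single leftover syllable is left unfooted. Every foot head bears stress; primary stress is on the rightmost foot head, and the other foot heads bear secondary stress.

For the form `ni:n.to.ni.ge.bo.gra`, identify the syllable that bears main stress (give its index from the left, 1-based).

5

Parse left to right into trochaic (ˈσσ) feet: (ˈni:n.to) (ˈni.ge) (ˈbo.gra).
Foot heads (stressed positions): 1, 3, 5.
End Rule Rightmost: primary stress on the rightmost head = syllable 5.
Primary stress: syllable 5 → ni:n.to.ni.ge.ˈbo.gra.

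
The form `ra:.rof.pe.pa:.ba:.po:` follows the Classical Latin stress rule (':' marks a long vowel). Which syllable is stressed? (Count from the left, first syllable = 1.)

5

Classical Latin: stress the penult if heavy (long vowel or closed), else the antepenult.
Weights: 4 pa: H, 5 ba: H, 6 po: H.
The penult (syllable 5, ba:) is heavy, so it takes stress.
Stress on syllable 5: ra:.rof.pe.pa:.ˈba:.po:.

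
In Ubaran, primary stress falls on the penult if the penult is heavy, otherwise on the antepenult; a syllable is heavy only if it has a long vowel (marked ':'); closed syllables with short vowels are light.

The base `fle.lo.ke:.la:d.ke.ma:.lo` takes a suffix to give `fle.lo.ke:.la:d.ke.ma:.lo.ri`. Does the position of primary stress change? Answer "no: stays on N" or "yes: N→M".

Base `fle.lo.ke:.la:d.ke.ma:.lo` (7 syllables):
  Weights: 5 ke L, 6 ma: H, 7 lo L.
  The penult (syllable 6, ma:) is heavy, so it takes stress.
  → primary stress on syllable 6.
Suffixed `fle.lo.ke:.la:d.ke.ma:.lo.ri` (8 syllables):
  Weights: 6 ma: H, 7 lo L, 8 ri L.
  The penult (syllable 7, lo) is light, so stress falls on the antepenult (syllable 6, ma:).
  → primary stress on syllable 6.

no: stays on 6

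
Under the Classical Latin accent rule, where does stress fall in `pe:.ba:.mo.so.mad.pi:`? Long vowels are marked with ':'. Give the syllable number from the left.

5

Classical Latin: stress the penult if heavy (long vowel or closed), else the antepenult.
Weights: 4 so L, 5 mad H, 6 pi: H.
The penult (syllable 5, mad) is heavy, so it takes stress.
Stress on syllable 5: pe:.ba:.mo.so.ˈmad.pi:.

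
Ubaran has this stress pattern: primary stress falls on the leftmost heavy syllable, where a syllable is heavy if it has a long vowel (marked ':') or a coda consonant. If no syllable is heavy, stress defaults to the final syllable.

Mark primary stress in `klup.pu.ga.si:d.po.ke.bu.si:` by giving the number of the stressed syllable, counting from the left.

1

Weights: 1 klup H, 2 pu L, 3 ga L, 4 si:d H, 5 po L, 6 ke L, 7 bu L, 8 si: H.
Heavy syllables in the domain: 1, 4, 8. The leftmost is syllable 1 (klup).
Primary stress: syllable 1 → ˈklup.pu.ga.si:d.po.ke.bu.si:.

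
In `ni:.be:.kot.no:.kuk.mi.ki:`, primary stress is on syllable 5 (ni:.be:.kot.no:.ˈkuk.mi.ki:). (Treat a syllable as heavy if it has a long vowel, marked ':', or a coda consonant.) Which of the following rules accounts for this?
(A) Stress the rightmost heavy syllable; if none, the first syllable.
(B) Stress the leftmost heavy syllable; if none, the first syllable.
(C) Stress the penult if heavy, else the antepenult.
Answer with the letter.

Rule A → syllable 7 (observed: 5).
Rule B → syllable 1 (observed: 5).
Rule C → syllable 5 ✓.

C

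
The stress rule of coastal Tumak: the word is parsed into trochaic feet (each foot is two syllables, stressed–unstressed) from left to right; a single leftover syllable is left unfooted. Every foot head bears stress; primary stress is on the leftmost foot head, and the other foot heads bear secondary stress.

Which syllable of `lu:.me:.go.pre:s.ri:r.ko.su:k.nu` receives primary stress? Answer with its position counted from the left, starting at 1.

1

Parse left to right into trochaic (ˈσσ) feet: (ˈlu:.me:) (ˈgo.pre:s) (ˈri:r.ko) (ˈsu:k.nu).
Foot heads (stressed positions): 1, 3, 5, 7.
End Rule Leftmost: primary stress on the leftmost head = syllable 1.
Primary stress: syllable 1 → ˈlu:.me:.go.pre:s.ri:r.ko.su:k.nu.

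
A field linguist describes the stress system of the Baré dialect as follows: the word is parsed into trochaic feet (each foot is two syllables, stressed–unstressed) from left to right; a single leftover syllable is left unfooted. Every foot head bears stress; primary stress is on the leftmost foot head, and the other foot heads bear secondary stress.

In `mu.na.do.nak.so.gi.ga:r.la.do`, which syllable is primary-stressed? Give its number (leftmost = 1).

Parse left to right into trochaic (ˈσσ) feet: (ˈmu.na) (ˈdo.nak) (ˈso.gi) (ˈga:r.la) do. Syllable 9 is left unfooted.
Foot heads (stressed positions): 1, 3, 5, 7.
End Rule Leftmost: primary stress on the leftmost head = syllable 1.
Primary stress: syllable 1 → ˈmu.na.do.nak.so.gi.ga:r.la.do.

1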